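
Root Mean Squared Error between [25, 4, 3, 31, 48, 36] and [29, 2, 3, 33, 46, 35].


MSE = 29/6 = 4.8333
RMSE = √(29/6) = 2.1985

2.1985


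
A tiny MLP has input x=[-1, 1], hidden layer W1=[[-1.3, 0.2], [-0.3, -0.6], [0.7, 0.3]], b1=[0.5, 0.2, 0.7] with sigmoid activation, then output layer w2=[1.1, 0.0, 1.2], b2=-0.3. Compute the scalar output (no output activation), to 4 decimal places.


z1[0] = (-1.3)·(-1) + (0.2)·(1) + 0.5 = 2.0
z1[1] = (-0.3)·(-1) + (-0.6)·(1) + 0.2 = -0.1
z1[2] = (0.7)·(-1) + (0.3)·(1) + 0.7 = 0.3
h = sigmoid(z1) = [0.8808, 0.475, 0.5744]
output = (1.1)·(0.8808) + (0.0)·(0.475) + (1.2)·(0.5744) - 0.3 = 1.3582

1.3582


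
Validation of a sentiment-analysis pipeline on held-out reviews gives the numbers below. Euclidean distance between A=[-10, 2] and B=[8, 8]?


d = √((-10-8)² + (2-8)²)
  = √(324 + 36)
  = √360 = 18.9737

18.9737


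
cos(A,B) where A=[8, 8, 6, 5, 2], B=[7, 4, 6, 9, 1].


A·B = 8·7 + 8·4 + 6·6 + 5·9 + 2·1 = 171
‖A‖ = √193 = 13.8924, ‖B‖ = √183 = 13.5277
cos = 171/(√193·√183) = 171/√35319 = 0.9099

0.9099


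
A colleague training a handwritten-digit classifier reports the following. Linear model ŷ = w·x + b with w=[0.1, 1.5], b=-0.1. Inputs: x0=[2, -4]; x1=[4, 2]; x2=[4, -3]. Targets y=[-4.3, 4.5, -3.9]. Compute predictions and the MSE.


ŷ0 = (0.1)·(2) + (1.5)·(-4) - 0.1 = -5.9
ŷ1 = (0.1)·(4) + (1.5)·(2) - 0.1 = 3.3
ŷ2 = (0.1)·(4) + (1.5)·(-3) - 0.1 = -4.2
errors² = [2.56, 1.44, 0.09]
MSE = 4.0900/3 = 1.3633

1.3633


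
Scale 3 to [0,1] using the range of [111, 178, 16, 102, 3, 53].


min=3, max=178
(3-3)/(178-3) = 0/175 = 0.0

0.0


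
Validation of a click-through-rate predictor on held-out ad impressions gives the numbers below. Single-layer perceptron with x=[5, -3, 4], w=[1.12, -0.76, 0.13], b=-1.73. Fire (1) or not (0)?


z = (5)·(1.12) + (-3)·(-0.76) + (4)·(0.13) - 1.73
  = 6.67
step(z) = 1 (z≥0)

1


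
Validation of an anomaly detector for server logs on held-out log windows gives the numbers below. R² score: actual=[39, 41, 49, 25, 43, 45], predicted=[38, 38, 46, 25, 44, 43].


ȳ = 40.3333
SS_res = Σ(y-ŷ)² = 24
SS_tot = Σ(y-ȳ)² = 341.33
R² = 1 - SS_res/SS_tot = 1 - 0.0703 = 0.9297

0.9297


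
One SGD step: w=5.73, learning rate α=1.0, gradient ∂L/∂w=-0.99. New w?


w_new = w - α·∇
= 5.73 - 1.0·-0.99
= 5.73 + 0.99
= 6.72

6.72


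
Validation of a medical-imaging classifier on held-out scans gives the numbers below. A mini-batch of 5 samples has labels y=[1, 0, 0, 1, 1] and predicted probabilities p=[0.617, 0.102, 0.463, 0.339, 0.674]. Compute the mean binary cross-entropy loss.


L[0] = -ln(0.617) = 0.4829
L[1] = -ln(1-0.102) = -ln(0.898) = 0.1076
L[2] = -ln(1-0.463) = -ln(0.537) = 0.6218
L[3] = -ln(0.339) = 1.0818
L[4] = -ln(0.674) = 0.3945
mean = (0.4829 + 0.1076 + 0.6218 + 1.0818 + 0.3945)/5 = 0.5377

0.5377


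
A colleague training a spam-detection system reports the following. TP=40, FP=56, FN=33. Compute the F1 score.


Precision = 40/96 = 0.4167
Recall = 40/73 = 0.5479
F1 = 2·P·R/(P+R) = 2·TP/(2·TP+FP+FN) = 80/(80+56+33) = 80/169 = 0.4734

0.4734


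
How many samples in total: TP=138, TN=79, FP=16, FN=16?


Total = TP + TN + FP + FN
= 138 + 79 + 16 + 16
= 249
(Predicted positive: 154, predicted negative: 95)

249


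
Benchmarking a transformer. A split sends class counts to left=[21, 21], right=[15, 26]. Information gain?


Parent = [36, 47], H_parent = 0.9873
H_left = 1 (n=42), H_right = 0.9474 (n=41)
H_children = (42/83)·1 + (41/83)·0.9474 = 0.974
IG = 0.9873 - 0.974 = 0.0133

0.0133


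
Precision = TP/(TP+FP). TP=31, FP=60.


Precision = TP/(TP+FP)
= 31/(31+60)
= 31/91 = 34.07%

34.07%


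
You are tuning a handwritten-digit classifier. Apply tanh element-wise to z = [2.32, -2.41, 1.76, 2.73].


tanh(2.32) = 0.9809
tanh(-2.41) = -0.984
tanh(1.76) = 0.9425
tanh(2.73) = 0.9915
result = [0.9809, -0.984, 0.9425, 0.9915]

[0.9809, -0.984, 0.9425, 0.9915]


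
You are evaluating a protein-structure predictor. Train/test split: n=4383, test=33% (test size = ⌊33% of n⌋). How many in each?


Test = ⌊4383·33/100⌋ = 1446
Train = 4383 - 1446 = 2937

Train: 2937, Test: 1446


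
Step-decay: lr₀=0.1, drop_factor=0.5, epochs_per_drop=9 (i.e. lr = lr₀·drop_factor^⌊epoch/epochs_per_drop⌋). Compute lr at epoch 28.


n_drops = ⌊28/9⌋ = 3
lr = 0.1·0.5^3 = 0.1·0.125 = 0.0125

0.0125


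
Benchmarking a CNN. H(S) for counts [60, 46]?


Probabilities: [60/106, 46/106] ≈ [0.566, 0.434]
H = -((60/106)·log₂(60/106) + (46/106)·log₂(46/106))
  = 0.9874 bits

0.9874 bits


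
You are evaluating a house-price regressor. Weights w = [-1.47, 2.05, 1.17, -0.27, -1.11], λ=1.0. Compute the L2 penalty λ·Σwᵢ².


‖w‖₂² = (-1.47)² + (2.05)² + (1.17)² + (-0.27)² + (-1.11)²
     = 2.1609 + 4.2025 + 1.3689 + 0.0729 + 1.2321
     = 9.0373
λ·‖w‖₂² = 1.0·9.0373 = 9.0373

9.0373


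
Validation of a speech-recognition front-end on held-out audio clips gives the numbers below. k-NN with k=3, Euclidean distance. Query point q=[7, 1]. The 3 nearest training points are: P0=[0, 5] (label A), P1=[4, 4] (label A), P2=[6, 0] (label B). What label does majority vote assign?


d(q,P0) = 8.0623  (label A)
d(q,P1) = 4.2426  (label A)
d(q,P2) = 1.4142  (label B)
Votes: A=2, B=1
Majority → A

A


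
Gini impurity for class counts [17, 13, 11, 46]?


Probabilities: [17/87, 13/87, 11/87, 46/87] ≈ [0.1954, 0.1494, 0.1264, 0.5287]
Σpᵢ² = (289 + 169 + 121 + 2116)/87² = 2695/7569
Gini = 1 - Σpᵢ² = 1 - 2695/7569 = 0.6439

0.6439


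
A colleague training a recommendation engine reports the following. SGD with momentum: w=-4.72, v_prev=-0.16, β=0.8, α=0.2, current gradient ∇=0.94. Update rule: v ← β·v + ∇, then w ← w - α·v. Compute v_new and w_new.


v_new = 0.8·-0.16 + 0.94 = -0.128 + 0.94 = 0.812
w_new = -4.72 - 0.2·0.812 = -4.72 - 0.1624 = -4.8824

v_new=0.812, w_new=-4.8824


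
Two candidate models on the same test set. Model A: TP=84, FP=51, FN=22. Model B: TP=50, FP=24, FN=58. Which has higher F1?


Model A: P=84/135=0.6222, R=84/106=0.7925, F1=2PR/(P+R)=2TP/(2TP+FP+FN)=168/241=0.6971
Model B: P=50/74=0.6757, R=50/108=0.463, F1=2PR/(P+R)=2TP/(2TP+FP+FN)=100/182=0.5495
0.6971 > 0.5495 → Model A

Model A


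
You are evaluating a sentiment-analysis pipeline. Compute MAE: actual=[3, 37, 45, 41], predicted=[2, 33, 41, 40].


Absolute errors: |3-2|=1, |37-33|=4, |45-41|=4, |41-40|=1
Sum = 10
MAE = 10/4 = 5/2

5/2


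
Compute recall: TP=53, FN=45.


Recall = TP/(TP+FN)
= 53/(53+45)
= 53/98 = 54.08%

54.08%


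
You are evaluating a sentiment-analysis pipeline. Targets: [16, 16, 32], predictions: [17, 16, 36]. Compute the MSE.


Squared errors: (16-17)²=1, (16-16)²=0, (32-36)²=16
Sum = 17
MSE = 17/3 = 17/3

17/3


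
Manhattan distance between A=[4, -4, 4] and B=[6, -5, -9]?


d = |4-6| + |-4+ 5| + |4+ 9|
  = 2 + 1 + 13
  = 16

16


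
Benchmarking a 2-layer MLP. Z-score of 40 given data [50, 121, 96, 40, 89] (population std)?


μ = 79.2, σ = 30.0493
z = (40 - 79.2)/30.0493 = -1.3045

-1.3045


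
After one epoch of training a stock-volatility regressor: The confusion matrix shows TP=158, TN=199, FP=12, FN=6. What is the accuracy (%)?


Accuracy = (TP+TN)/(TP+TN+FP+FN)
= (158+199)/(375)
= 357/375 = 95.2%

95.2%


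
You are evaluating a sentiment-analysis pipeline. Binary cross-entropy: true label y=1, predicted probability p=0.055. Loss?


BCE = -[y·ln(p) + (1-y)·ln(1-p)]
= -1·ln(0.055) - 0
= -ln(0.055) = 2.9004

2.9004


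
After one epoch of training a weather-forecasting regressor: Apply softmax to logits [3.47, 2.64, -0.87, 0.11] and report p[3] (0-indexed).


Exponentials: e^3.47=32.1367, e^2.64=14.0132, e^-0.87=0.419, e^0.11=1.1163
Sum = 47.6852
Softmax = [0.6739, 0.2939, 0.0088, 0.0234]
p[3] = 1.1163/47.6852 = 0.0234

0.0234


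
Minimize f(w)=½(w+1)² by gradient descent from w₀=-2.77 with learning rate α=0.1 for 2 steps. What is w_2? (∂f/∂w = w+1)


step 1: grad = -2.77+1 = -1.77; w = -2.77 - 0.1·(-1.77) = -2.593
step 2: grad = -2.593+1 = -1.593; w = -2.593 - 0.1·(-1.593) = -2.4337

-2.4337


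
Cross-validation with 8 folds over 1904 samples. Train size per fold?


Fold size = 1904/8 = 238
Training per fold = 1904 - 238 = 1666

1666


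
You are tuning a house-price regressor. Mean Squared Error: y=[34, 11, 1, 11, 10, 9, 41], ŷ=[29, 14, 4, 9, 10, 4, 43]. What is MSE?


Squared errors: (34-29)²=25, (11-14)²=9, (1-4)²=9, (11-9)²=4, (10-10)²=0, (9-4)²=25, (41-43)²=4
Sum = 76
MSE = 76/7 = 76/7

76/7


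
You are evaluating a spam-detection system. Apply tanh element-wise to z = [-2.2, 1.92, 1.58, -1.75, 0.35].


tanh(-2.2) = -0.9757
tanh(1.92) = 0.9579
tanh(1.58) = 0.9186
tanh(-1.75) = -0.9414
tanh(0.35) = 0.3364
result = [-0.9757, 0.9579, 0.9186, -0.9414, 0.3364]

[-0.9757, 0.9579, 0.9186, -0.9414, 0.3364]


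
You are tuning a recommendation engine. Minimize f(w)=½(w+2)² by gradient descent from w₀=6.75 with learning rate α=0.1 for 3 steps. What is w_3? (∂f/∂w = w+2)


step 1: grad = 6.75+2 = 8.75; w = 6.75 - 0.1·(8.75) = 5.875
step 2: grad = 5.875+2 = 7.875; w = 5.875 - 0.1·(7.875) = 5.0875
step 3: grad = 5.0875+2 = 7.0875; w = 5.0875 - 0.1·(7.0875) = 4.37875

4.37875


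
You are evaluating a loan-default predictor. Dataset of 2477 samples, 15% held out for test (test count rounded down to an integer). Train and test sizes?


Test = ⌊2477·15/100⌋ = 371
Train = 2477 - 371 = 2106

Train: 2106, Test: 371


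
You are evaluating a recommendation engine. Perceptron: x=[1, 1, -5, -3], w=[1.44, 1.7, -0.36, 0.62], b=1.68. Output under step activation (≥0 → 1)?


z = (1)·(1.44) + (1)·(1.7) + (-5)·(-0.36) + (-3)·(0.62) + 1.68
  = 4.76
step(z) = 1 (z≥0)

1


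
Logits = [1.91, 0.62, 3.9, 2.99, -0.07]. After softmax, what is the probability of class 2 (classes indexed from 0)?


Exponentials: e^1.91=6.7531, e^0.62=1.8589, e^3.9=49.4024, e^2.99=19.8857, e^-0.07=0.9324
Sum = 78.8325
Softmax = [0.0857, 0.0236, 0.6267, 0.2523, 0.0118]
p[2] = 49.4024/78.8325 = 0.6267

0.6267


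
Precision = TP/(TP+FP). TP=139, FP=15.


Precision = TP/(TP+FP)
= 139/(139+15)
= 139/154 = 90.26%

90.26%


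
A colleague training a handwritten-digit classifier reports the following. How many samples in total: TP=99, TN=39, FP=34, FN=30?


Total = TP + TN + FP + FN
= 99 + 39 + 34 + 30
= 202
(Predicted positive: 133, predicted negative: 69)

202


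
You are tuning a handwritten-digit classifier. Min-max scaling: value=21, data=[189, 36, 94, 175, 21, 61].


min=21, max=189
(21-21)/(189-21) = 0/168 = 0.0

0.0


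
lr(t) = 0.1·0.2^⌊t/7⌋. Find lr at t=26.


n_drops = ⌊26/7⌋ = 3
lr = 0.1·0.2^3 = 0.1·0.008 = 0.0008

0.0008


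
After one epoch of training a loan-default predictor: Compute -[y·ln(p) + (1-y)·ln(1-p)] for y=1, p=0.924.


BCE = -[y·ln(p) + (1-y)·ln(1-p)]
= -1·ln(0.924) - 0
= -ln(0.924) = 0.079

0.079


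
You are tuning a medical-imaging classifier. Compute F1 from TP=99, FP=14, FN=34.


Precision = 99/113 = 0.8761
Recall = 99/133 = 0.7444
F1 = 2·P·R/(P+R) = 2·TP/(2·TP+FP+FN) = 198/(198+14+34) = 198/246 = 0.8049

0.8049


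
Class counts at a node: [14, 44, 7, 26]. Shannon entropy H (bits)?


Probabilities: [14/91, 44/91, 7/91, 26/91] ≈ [0.1538, 0.4835, 0.0769, 0.2857]
H = -((14/91)·log₂(14/91) + (44/91)·log₂(44/91) + (7/91)·log₂(7/91) + (26/91)·log₂(26/91))
  = 1.7234 bits

1.7234 bits


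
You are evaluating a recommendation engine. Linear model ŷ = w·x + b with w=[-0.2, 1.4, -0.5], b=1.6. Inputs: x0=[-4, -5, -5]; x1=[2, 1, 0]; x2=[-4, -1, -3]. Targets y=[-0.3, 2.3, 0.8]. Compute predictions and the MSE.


ŷ0 = (-0.2)·(-4) + (1.4)·(-5) + (-0.5)·(-5) + 1.6 = -2.1
ŷ1 = (-0.2)·(2) + (1.4)·(1) + (-0.5)·(0) + 1.6 = 2.6
ŷ2 = (-0.2)·(-4) + (1.4)·(-1) + (-0.5)·(-3) + 1.6 = 2.5
errors² = [3.24, 0.09, 2.89]
MSE = 6.2200/3 = 2.0733

2.0733


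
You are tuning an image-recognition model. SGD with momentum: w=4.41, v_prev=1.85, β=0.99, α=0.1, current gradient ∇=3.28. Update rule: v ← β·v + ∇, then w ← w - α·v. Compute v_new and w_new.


v_new = 0.99·1.85 + 3.28 = 1.8315 + 3.28 = 5.1115
w_new = 4.41 - 0.1·5.1115 = 4.41 - 0.51115 = 3.89885

v_new=5.1115, w_new=3.89885


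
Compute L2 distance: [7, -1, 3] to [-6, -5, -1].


d = √((7+ 6)² + (-1+ 5)² + (3+ 1)²)
  = √(169 + 16 + 16)
  = √201 = 14.1774

14.1774


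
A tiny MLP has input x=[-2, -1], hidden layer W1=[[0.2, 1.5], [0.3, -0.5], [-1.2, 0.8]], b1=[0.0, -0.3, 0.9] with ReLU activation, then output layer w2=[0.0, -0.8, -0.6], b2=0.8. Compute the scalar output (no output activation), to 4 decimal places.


z1[0] = (0.2)·(-2) + (1.5)·(-1) + 0.0 = -1.9
z1[1] = (0.3)·(-2) + (-0.5)·(-1) - 0.3 = -0.4
z1[2] = (-1.2)·(-2) + (0.8)·(-1) + 0.9 = 2.5
h = ReLU(z1) = [0.0, 0.0, 2.5]
output = (0.0)·(0.0) + (-0.8)·(0.0) + (-0.6)·(2.5) + 0.8 = -0.7

-0.7


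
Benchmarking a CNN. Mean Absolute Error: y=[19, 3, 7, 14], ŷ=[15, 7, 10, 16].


Absolute errors: |19-15|=4, |3-7|=4, |7-10|=3, |14-16|=2
Sum = 13
MAE = 13/4 = 13/4

13/4


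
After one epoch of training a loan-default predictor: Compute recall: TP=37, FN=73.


Recall = TP/(TP+FN)
= 37/(37+73)
= 37/110 = 33.64%

33.64%


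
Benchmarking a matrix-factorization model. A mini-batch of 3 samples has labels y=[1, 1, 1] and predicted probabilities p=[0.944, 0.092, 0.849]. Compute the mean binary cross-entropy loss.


L[0] = -ln(0.944) = 0.0576
L[1] = -ln(0.092) = 2.386
L[2] = -ln(0.849) = 0.1637
mean = (0.0576 + 2.386 + 0.1637)/3 = 0.8691

0.8691


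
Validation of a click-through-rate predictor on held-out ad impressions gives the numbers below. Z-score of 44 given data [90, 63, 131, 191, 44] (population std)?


μ = 103.8, σ = 52.4877
z = (44 - 103.8)/52.4877 = -1.1393

-1.1393


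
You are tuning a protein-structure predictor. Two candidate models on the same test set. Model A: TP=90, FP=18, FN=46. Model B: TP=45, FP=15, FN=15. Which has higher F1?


Model A: P=90/108=0.8333, R=90/136=0.6618, F1=2PR/(P+R)=2TP/(2TP+FP+FN)=180/244=0.7377
Model B: P=45/60=0.75, R=45/60=0.75, F1=2PR/(P+R)=2TP/(2TP+FP+FN)=90/120=0.75
0.7377 < 0.75 → Model B

Model B


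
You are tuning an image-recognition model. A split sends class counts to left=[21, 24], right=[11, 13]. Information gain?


Parent = [32, 37], H_parent = 0.9962
H_left = 0.9968 (n=45), H_right = 0.995 (n=24)
H_children = (45/69)·0.9968 + (24/69)·0.995 = 0.9962
IG = 0.9962 - 0.9962 = 0.0

0.0


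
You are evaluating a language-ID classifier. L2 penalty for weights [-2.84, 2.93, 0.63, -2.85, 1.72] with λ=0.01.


‖w‖₂² = (-2.84)² + (2.93)² + (0.63)² + (-2.85)² + (1.72)²
     = 8.0656 + 8.5849 + 0.3969 + 8.1225 + 2.9584
     = 28.1283
λ·‖w‖₂² = 0.01·28.1283 = 0.281283

0.281283


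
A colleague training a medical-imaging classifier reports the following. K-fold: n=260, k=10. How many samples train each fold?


Fold size = 260/10 = 26
Training per fold = 260 - 26 = 234

234


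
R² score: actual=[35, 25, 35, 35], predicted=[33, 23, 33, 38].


ȳ = 32.5
SS_res = Σ(y-ŷ)² = 21
SS_tot = Σ(y-ȳ)² = 75
R² = 1 - SS_res/SS_tot = 1 - 0.28 = 0.72

0.72


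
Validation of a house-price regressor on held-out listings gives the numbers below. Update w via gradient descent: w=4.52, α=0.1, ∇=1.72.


w_new = w - α·∇
= 4.52 - 0.1·1.72
= 4.52 - 0.172
= 4.348

4.348


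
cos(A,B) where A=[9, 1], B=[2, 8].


A·B = 9·2 + 1·8 = 26
‖A‖ = √82 = 9.0554, ‖B‖ = √68 = 8.2462
cos = 26/(√82·√68) = 26/√5576 = 0.3482

0.3482


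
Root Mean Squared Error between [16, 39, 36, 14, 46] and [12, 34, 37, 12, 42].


MSE = 62/5 = 12.4
RMSE = √(62/5) = 3.5214

3.5214


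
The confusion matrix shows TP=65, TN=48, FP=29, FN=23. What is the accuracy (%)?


Accuracy = (TP+TN)/(TP+TN+FP+FN)
= (65+48)/(165)
= 113/165 = 68.48%

68.48%


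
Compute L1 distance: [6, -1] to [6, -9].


d = |6-6| + |-1+ 9|
  = 0 + 8
  = 8

8


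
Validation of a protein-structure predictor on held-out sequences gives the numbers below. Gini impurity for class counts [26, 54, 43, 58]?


Probabilities: [26/181, 54/181, 43/181, 58/181] ≈ [0.1436, 0.2983, 0.2376, 0.3204]
Σpᵢ² = (676 + 2916 + 1849 + 3364)/181² = 8805/32761
Gini = 1 - Σpᵢ² = 1 - 8805/32761 = 0.7312

0.7312


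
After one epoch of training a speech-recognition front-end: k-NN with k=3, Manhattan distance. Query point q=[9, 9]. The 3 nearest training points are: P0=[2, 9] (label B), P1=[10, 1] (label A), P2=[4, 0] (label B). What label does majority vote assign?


d(q,P0) = 7  (label B)
d(q,P1) = 9  (label A)
d(q,P2) = 14  (label B)
Votes: A=1, B=2
Majority → B

B


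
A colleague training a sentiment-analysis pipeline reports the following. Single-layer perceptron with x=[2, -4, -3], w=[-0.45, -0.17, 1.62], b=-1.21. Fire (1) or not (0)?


z = (2)·(-0.45) + (-4)·(-0.17) + (-3)·(1.62) - 1.21
  = -6.29
step(z) = 0 (z<0)

0


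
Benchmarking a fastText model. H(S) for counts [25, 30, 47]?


Probabilities: [25/102, 30/102, 47/102] ≈ [0.2451, 0.2941, 0.4608]
H = -((25/102)·log₂(25/102) + (30/102)·log₂(30/102) + (47/102)·log₂(47/102))
  = 1.5316 bits

1.5316 bits


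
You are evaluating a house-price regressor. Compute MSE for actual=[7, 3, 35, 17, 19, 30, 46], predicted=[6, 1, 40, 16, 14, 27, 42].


Squared errors: (7-6)²=1, (3-1)²=4, (35-40)²=25, (17-16)²=1, (19-14)²=25, (30-27)²=9, (46-42)²=16
Sum = 81
MSE = 81/7 = 81/7

81/7


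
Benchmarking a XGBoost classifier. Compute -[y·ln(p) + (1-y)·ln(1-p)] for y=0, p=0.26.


BCE = -[y·ln(p) + (1-y)·ln(1-p)]
= -0 - 1·ln(1-0.26)
= -ln(0.74) = 0.3011

0.3011


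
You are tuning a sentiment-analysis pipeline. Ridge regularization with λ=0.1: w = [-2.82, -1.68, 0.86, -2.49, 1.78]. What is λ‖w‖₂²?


‖w‖₂² = (-2.82)² + (-1.68)² + (0.86)² + (-2.49)² + (1.78)²
     = 7.9524 + 2.8224 + 0.7396 + 6.2001 + 3.1684
     = 20.8829
λ·‖w‖₂² = 0.1·20.8829 = 2.08829

2.08829


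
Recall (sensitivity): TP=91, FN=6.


Recall = TP/(TP+FN)
= 91/(91+6)
= 91/97 = 93.81%

93.81%


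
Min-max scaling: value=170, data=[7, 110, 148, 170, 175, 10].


min=7, max=175
(170-7)/(175-7) = 163/168 = 0.9702

0.9702


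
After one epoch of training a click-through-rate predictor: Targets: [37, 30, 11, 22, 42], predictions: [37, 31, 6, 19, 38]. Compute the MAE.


Absolute errors: |37-37|=0, |30-31|=1, |11-6|=5, |22-19|=3, |42-38|=4
Sum = 13
MAE = 13/5 = 13/5

13/5


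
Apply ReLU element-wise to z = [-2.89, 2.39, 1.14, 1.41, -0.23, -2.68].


ReLU(-2.89) = max(0, -2.89) = 0.0
ReLU(2.39) = max(0, 2.39) = 2.39
ReLU(1.14) = max(0, 1.14) = 1.14
ReLU(1.41) = max(0, 1.41) = 1.41
ReLU(-0.23) = max(0, -0.23) = 0.0
ReLU(-2.68) = max(0, -2.68) = 0.0
result = [0.0, 2.39, 1.14, 1.41, 0.0, 0.0]

[0.0, 2.39, 1.14, 1.41, 0.0, 0.0]


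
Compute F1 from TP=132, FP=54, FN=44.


Precision = 132/186 = 0.7097
Recall = 132/176 = 0.75
F1 = 2·P·R/(P+R) = 2·TP/(2·TP+FP+FN) = 264/(264+54+44) = 264/362 = 0.7293

0.7293


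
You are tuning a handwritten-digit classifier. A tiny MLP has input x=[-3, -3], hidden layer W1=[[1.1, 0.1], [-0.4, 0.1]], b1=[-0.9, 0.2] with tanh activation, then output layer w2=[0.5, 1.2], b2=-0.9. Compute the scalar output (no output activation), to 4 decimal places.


z1[0] = (1.1)·(-3) + (0.1)·(-3) - 0.9 = -4.5
z1[1] = (-0.4)·(-3) + (0.1)·(-3) + 0.2 = 1.1
h = tanh(z1) = [-0.9998, 0.8005]
output = (0.5)·(-0.9998) + (1.2)·(0.8005) - 0.9 = -0.4393

-0.4393


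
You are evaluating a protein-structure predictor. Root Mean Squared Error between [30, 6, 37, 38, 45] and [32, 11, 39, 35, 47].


MSE = 46/5 = 9.2
RMSE = √(46/5) = 3.0332

3.0332


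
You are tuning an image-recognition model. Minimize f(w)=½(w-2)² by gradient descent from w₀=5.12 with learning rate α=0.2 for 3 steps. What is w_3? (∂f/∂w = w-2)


step 1: grad = 5.12-2 = 3.12; w = 5.12 - 0.2·(3.12) = 4.496
step 2: grad = 4.496-2 = 2.496; w = 4.496 - 0.2·(2.496) = 3.9968
step 3: grad = 3.9968-2 = 1.9968; w = 3.9968 - 0.2·(1.9968) = 3.59744

3.59744


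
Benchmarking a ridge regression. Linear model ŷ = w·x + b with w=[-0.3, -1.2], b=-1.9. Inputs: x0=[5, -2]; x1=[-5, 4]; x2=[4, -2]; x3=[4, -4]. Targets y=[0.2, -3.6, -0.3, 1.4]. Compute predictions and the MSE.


ŷ0 = (-0.3)·(5) + (-1.2)·(-2) - 1.9 = -1.0
ŷ1 = (-0.3)·(-5) + (-1.2)·(4) - 1.9 = -5.2
ŷ2 = (-0.3)·(4) + (-1.2)·(-2) - 1.9 = -0.7
ŷ3 = (-0.3)·(4) + (-1.2)·(-4) - 1.9 = 1.7
errors² = [1.44, 2.56, 0.16, 0.09]
MSE = 4.2500/4 = 1.0625

1.0625


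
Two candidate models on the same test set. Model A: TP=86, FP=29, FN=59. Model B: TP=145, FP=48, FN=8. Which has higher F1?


Model A: P=86/115=0.7478, R=86/145=0.5931, F1=2PR/(P+R)=2TP/(2TP+FP+FN)=172/260=0.6615
Model B: P=145/193=0.7513, R=145/153=0.9477, F1=2PR/(P+R)=2TP/(2TP+FP+FN)=290/346=0.8382
0.6615 < 0.8382 → Model B

Model B


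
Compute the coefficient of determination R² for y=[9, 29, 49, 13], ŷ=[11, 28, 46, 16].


ȳ = 25
SS_res = Σ(y-ŷ)² = 23
SS_tot = Σ(y-ȳ)² = 992
R² = 1 - SS_res/SS_tot = 1 - 0.0232 = 0.9768

0.9768


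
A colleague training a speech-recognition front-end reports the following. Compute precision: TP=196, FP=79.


Precision = TP/(TP+FP)
= 196/(196+79)
= 196/275 = 71.27%

71.27%


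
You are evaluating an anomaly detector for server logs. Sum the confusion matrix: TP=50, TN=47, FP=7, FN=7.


Total = TP + TN + FP + FN
= 50 + 47 + 7 + 7
= 111
(Predicted positive: 57, predicted negative: 54)

111


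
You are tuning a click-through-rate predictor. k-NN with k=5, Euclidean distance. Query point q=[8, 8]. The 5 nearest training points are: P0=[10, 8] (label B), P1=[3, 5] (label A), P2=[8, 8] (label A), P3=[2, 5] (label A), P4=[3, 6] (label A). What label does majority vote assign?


d(q,P0) = 2.0  (label B)
d(q,P1) = 5.831  (label A)
d(q,P2) = 0.0  (label A)
d(q,P3) = 6.7082  (label A)
d(q,P4) = 5.3852  (label A)
Votes: A=4, B=1
Majority → A

A


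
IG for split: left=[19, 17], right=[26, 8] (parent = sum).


Parent = [45, 25], H_parent = 0.9403
H_left = 0.9978 (n=36), H_right = 0.7871 (n=34)
H_children = (36/70)·0.9978 + (34/70)·0.7871 = 0.8955
IG = 0.9403 - 0.8955 = 0.0448

0.0448


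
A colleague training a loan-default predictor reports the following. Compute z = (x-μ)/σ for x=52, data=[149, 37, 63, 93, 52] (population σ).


μ = 78.8, σ = 39.6101
z = (52 - 78.8)/39.6101 = -0.6766

-0.6766


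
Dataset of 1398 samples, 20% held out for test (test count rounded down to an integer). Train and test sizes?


Test = ⌊1398·20/100⌋ = 279
Train = 1398 - 279 = 1119

Train: 1119, Test: 279


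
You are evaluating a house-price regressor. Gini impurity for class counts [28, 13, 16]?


Probabilities: [28/57, 13/57, 16/57] ≈ [0.4912, 0.2281, 0.2807]
Σpᵢ² = (784 + 169 + 256)/57² = 1209/3249
Gini = 1 - Σpᵢ² = 1 - 1209/3249 = 0.6279

0.6279


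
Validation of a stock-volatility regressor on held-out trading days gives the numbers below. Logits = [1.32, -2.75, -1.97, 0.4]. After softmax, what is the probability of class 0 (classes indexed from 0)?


Exponentials: e^1.32=3.7434, e^-2.75=0.0639, e^-1.97=0.1395, e^0.4=1.4918
Sum = 5.4386
Softmax = [0.6883, 0.0118, 0.0256, 0.2743]
p[0] = 3.7434/5.4386 = 0.6883

0.6883


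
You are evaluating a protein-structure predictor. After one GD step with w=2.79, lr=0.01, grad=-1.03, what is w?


w_new = w - α·∇
= 2.79 - 0.01·-1.03
= 2.79 + 0.0103
= 2.8003

2.8003


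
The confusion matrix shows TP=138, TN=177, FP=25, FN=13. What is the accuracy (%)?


Accuracy = (TP+TN)/(TP+TN+FP+FN)
= (138+177)/(353)
= 315/353 = 89.24%

89.24%


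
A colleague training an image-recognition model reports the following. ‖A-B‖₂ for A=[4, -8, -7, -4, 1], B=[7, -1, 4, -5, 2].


d = √((4-7)² + (-8+ 1)² + (-7-4)² + (-4+ 5)² + (1-2)²)
  = √(9 + 49 + 121 + 1 + 1)
  = √181 = 13.4536

13.4536


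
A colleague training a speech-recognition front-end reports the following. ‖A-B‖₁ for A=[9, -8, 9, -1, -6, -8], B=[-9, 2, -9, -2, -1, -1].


d = |9+ 9| + |-8-2| + |9+ 9| + |-1+ 2| + |-6+ 1| + |-8+ 1|
  = 18 + 10 + 18 + 1 + 5 + 7
  = 59

59


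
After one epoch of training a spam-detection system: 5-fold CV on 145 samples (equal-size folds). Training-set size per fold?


Fold size = 145/5 = 29
Training per fold = 145 - 29 = 116

116


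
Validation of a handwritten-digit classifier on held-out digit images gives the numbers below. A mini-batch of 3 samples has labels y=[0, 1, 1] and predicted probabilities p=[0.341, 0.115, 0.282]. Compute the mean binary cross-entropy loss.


L[0] = -ln(1-0.341) = -ln(0.659) = 0.417
L[1] = -ln(0.115) = 2.1628
L[2] = -ln(0.282) = 1.2658
mean = (0.417 + 2.1628 + 1.2658)/3 = 1.2819

1.2819


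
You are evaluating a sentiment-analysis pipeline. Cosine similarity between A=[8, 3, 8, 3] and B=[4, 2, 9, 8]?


A·B = 8·4 + 3·2 + 8·9 + 3·8 = 134
‖A‖ = √146 = 12.083, ‖B‖ = √165 = 12.8452
cos = 134/(√146·√165) = 134/√24090 = 0.8633

0.8633


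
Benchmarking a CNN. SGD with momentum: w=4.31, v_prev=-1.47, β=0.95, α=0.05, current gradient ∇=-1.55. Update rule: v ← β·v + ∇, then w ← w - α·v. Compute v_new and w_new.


v_new = 0.95·-1.47 - 1.55 = -1.3965 - 1.55 = -2.9465
w_new = 4.31 - 0.05·-2.9465 = 4.31 + 0.147325 = 4.457325

v_new=-2.9465, w_new=4.457325


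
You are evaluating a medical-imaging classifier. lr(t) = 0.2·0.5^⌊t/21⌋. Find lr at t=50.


n_drops = ⌊50/21⌋ = 2
lr = 0.2·0.5^2 = 0.2·0.25 = 0.05

0.05


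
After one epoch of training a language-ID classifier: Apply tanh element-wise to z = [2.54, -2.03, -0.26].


tanh(2.54) = 0.9876
tanh(-2.03) = -0.9661
tanh(-0.26) = -0.2543
result = [0.9876, -0.9661, -0.2543]

[0.9876, -0.9661, -0.2543]


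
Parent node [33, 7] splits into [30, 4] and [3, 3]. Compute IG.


Parent = [33, 7], H_parent = 0.669
H_left = 0.5226 (n=34), H_right = 1 (n=6)
H_children = (34/40)·0.5226 + (6/40)·1 = 0.5942
IG = 0.669 - 0.5942 = 0.0748

0.0748


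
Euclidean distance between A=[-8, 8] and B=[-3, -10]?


d = √((-8+ 3)² + (8+ 10)²)
  = √(25 + 324)
  = √349 = 18.6815

18.6815


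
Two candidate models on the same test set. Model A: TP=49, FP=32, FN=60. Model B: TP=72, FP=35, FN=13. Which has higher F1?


Model A: P=49/81=0.6049, R=49/109=0.4495, F1=2PR/(P+R)=2TP/(2TP+FP+FN)=98/190=0.5158
Model B: P=72/107=0.6729, R=72/85=0.8471, F1=2PR/(P+R)=2TP/(2TP+FP+FN)=144/192=0.75
0.5158 < 0.75 → Model B

Model B


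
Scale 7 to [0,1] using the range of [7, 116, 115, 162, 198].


min=7, max=198
(7-7)/(198-7) = 0/191 = 0.0

0.0


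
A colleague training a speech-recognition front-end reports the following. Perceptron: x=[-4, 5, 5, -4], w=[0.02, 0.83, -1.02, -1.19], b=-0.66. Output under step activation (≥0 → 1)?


z = (-4)·(0.02) + (5)·(0.83) + (5)·(-1.02) + (-4)·(-1.19) - 0.66
  = 3.07
step(z) = 1 (z≥0)

1


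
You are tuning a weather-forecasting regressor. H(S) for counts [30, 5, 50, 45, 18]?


Probabilities: [30/148, 5/148, 50/148, 45/148, 18/148] ≈ [0.2027, 0.0338, 0.3378, 0.3041, 0.1216]
H = -((30/148)·log₂(30/148) + (5/148)·log₂(5/148) + (50/148)·log₂(50/148) + (45/148)·log₂(45/148) + (18/148)·log₂(18/148))
  = 2.0527 bits

2.0527 bits


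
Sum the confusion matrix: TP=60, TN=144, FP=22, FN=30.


Total = TP + TN + FP + FN
= 60 + 144 + 22 + 30
= 256
(Predicted positive: 82, predicted negative: 174)

256


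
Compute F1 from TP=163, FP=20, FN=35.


Precision = 163/183 = 0.8907
Recall = 163/198 = 0.8232
F1 = 2·P·R/(P+R) = 2·TP/(2·TP+FP+FN) = 326/(326+20+35) = 326/381 = 0.8556

0.8556


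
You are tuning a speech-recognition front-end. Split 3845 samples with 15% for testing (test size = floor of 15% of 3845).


Test = ⌊3845·15/100⌋ = 576
Train = 3845 - 576 = 3269

Train: 3269, Test: 576


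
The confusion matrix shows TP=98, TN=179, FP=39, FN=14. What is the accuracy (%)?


Accuracy = (TP+TN)/(TP+TN+FP+FN)
= (98+179)/(330)
= 277/330 = 83.94%

83.94%


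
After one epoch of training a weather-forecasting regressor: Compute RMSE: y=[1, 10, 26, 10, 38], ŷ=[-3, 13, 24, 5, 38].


MSE = 54/5 = 10.8
RMSE = √(54/5) = 3.2863

3.2863


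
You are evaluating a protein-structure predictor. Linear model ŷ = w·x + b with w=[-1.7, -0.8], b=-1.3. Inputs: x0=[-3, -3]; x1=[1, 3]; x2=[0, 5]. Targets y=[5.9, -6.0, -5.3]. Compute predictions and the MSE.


ŷ0 = (-1.7)·(-3) + (-0.8)·(-3) - 1.3 = 6.2
ŷ1 = (-1.7)·(1) + (-0.8)·(3) - 1.3 = -5.4
ŷ2 = (-1.7)·(0) + (-0.8)·(5) - 1.3 = -5.3
errors² = [0.09, 0.36, 0.0]
MSE = 0.4500/3 = 0.15

0.15


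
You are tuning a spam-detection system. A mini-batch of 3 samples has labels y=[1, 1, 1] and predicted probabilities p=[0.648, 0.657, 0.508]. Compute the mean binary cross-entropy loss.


L[0] = -ln(0.648) = 0.4339
L[1] = -ln(0.657) = 0.4201
L[2] = -ln(0.508) = 0.6773
mean = (0.4339 + 0.4201 + 0.6773)/3 = 0.5104

0.5104


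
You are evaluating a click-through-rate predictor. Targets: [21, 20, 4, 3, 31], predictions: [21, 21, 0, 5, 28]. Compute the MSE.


Squared errors: (21-21)²=0, (20-21)²=1, (4-0)²=16, (3-5)²=4, (31-28)²=9
Sum = 30
MSE = 30/5 = 6

6


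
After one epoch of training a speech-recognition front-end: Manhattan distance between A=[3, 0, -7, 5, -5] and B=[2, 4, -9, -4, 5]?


d = |3-2| + |0-4| + |-7+ 9| + |5+ 4| + |-5-5|
  = 1 + 4 + 2 + 9 + 10
  = 26

26


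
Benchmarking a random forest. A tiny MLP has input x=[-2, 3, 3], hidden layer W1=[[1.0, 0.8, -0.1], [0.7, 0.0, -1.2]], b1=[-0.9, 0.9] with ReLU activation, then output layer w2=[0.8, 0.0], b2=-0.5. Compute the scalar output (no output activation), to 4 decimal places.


z1[0] = (1.0)·(-2) + (0.8)·(3) + (-0.1)·(3) - 0.9 = -0.8
z1[1] = (0.7)·(-2) + (0.0)·(3) + (-1.2)·(3) + 0.9 = -4.1
h = ReLU(z1) = [0.0, 0.0]
output = (0.8)·(0.0) + (0.0)·(0.0) - 0.5 = -0.5

-0.5


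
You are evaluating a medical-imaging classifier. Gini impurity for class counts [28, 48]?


Probabilities: [28/76, 48/76] ≈ [0.3684, 0.6316]
Σpᵢ² = (784 + 2304)/76² = 3088/5776
Gini = 1 - Σpᵢ² = 1 - 3088/5776 = 0.4654

0.4654


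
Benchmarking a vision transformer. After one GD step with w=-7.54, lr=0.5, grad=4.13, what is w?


w_new = w - α·∇
= -7.54 - 0.5·4.13
= -7.54 - 2.065
= -9.605

-9.605


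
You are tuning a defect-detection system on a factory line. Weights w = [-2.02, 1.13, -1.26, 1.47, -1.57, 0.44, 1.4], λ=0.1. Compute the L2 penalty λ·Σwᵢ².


‖w‖₂² = (-2.02)² + (1.13)² + (-1.26)² + (1.47)² + (-1.57)² + (0.44)² + (1.4)²
     = 4.0804 + 1.2769 + 1.5876 + 2.1609 + 2.4649 + 0.1936 + 1.96
     = 13.7243
λ·‖w‖₂² = 0.1·13.7243 = 1.37243

1.37243


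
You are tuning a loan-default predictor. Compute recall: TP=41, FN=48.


Recall = TP/(TP+FN)
= 41/(41+48)
= 41/89 = 46.07%

46.07%


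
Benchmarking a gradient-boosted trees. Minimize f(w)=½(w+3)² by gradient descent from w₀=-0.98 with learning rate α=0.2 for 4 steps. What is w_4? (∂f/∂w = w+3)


step 1: grad = -0.98+3 = 2.02; w = -0.98 - 0.2·(2.02) = -1.384
step 2: grad = -1.384+3 = 1.616; w = -1.384 - 0.2·(1.616) = -1.7072
step 3: grad = -1.7072+3 = 1.2928; w = -1.7072 - 0.2·(1.2928) = -1.96576
step 4: grad = -1.96576+3 = 1.03424; w = -1.96576 - 0.2·(1.03424) = -2.172608

-2.172608


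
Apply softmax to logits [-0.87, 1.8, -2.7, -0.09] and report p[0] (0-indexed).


Exponentials: e^-0.87=0.419, e^1.8=6.0496, e^-2.7=0.0672, e^-0.09=0.9139
Sum = 7.4497
Softmax = [0.0562, 0.8121, 0.009, 0.1227]
p[0] = 0.419/7.4497 = 0.0562

0.0562


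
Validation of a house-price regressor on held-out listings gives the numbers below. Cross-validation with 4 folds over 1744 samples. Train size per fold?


Fold size = 1744/4 = 436
Training per fold = 1744 - 436 = 1308

1308


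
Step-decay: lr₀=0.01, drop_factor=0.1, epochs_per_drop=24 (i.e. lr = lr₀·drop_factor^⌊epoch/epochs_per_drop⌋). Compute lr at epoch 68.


n_drops = ⌊68/24⌋ = 2
lr = 0.01·0.1^2 = 0.01·0.01 = 0.0001

0.0001


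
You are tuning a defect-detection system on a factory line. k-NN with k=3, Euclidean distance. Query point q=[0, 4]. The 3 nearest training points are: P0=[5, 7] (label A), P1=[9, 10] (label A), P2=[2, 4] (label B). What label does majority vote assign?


d(q,P0) = 5.831  (label A)
d(q,P1) = 10.8167  (label A)
d(q,P2) = 2.0  (label B)
Votes: A=2, B=1
Majority → A

A


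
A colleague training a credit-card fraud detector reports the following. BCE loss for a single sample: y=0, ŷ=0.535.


BCE = -[y·ln(p) + (1-y)·ln(1-p)]
= -0 - 1·ln(1-0.535)
= -ln(0.465) = 0.7657

0.7657


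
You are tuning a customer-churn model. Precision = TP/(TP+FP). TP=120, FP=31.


Precision = TP/(TP+FP)
= 120/(120+31)
= 120/151 = 79.47%

79.47%


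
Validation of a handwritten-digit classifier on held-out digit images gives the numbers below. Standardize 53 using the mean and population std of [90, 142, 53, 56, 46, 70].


μ = 76.1667, σ = 32.7028
z = (53 - 76.1667)/32.7028 = -0.7084

-0.7084


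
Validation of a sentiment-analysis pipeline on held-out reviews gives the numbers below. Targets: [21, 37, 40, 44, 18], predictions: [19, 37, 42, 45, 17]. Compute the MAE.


Absolute errors: |21-19|=2, |37-37|=0, |40-42|=2, |44-45|=1, |18-17|=1
Sum = 6
MAE = 6/5 = 6/5

6/5


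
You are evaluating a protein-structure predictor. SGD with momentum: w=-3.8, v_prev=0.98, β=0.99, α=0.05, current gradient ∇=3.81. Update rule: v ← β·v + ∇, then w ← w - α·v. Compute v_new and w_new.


v_new = 0.99·0.98 + 3.81 = 0.9702 + 3.81 = 4.7802
w_new = -3.8 - 0.05·4.7802 = -3.8 - 0.23901 = -4.03901

v_new=4.7802, w_new=-4.03901


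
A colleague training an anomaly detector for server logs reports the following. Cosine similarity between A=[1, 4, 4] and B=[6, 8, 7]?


A·B = 1·6 + 4·8 + 4·7 = 66
‖A‖ = √33 = 5.7446, ‖B‖ = √149 = 12.2066
cos = 66/(√33·√149) = 66/√4917 = 0.9412

0.9412


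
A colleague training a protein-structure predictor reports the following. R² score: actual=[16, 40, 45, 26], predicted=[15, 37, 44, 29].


ȳ = 31.75
SS_res = Σ(y-ŷ)² = 20
SS_tot = Σ(y-ȳ)² = 524.75
R² = 1 - SS_res/SS_tot = 1 - 0.0381 = 0.9619

0.9619


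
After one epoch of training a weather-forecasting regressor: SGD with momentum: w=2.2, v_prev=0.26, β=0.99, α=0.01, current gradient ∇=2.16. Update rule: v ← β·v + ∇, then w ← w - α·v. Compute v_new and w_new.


v_new = 0.99·0.26 + 2.16 = 0.2574 + 2.16 = 2.4174
w_new = 2.2 - 0.01·2.4174 = 2.2 - 0.024174 = 2.175826

v_new=2.4174, w_new=2.175826


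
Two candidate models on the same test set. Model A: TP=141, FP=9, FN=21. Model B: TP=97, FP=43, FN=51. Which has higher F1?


Model A: P=141/150=0.94, R=141/162=0.8704, F1=2PR/(P+R)=2TP/(2TP+FP+FN)=282/312=0.9038
Model B: P=97/140=0.6929, R=97/148=0.6554, F1=2PR/(P+R)=2TP/(2TP+FP+FN)=194/288=0.6736
0.9038 > 0.6736 → Model A

Model A


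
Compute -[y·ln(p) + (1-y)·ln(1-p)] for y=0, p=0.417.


BCE = -[y·ln(p) + (1-y)·ln(1-p)]
= -0 - 1·ln(1-0.417)
= -ln(0.583) = 0.5396

0.5396


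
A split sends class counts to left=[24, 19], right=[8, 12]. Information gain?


Parent = [32, 31], H_parent = 0.9998
H_left = 0.9902 (n=43), H_right = 0.971 (n=20)
H_children = (43/63)·0.9902 + (20/63)·0.971 = 0.9841
IG = 0.9998 - 0.9841 = 0.0157

0.0157


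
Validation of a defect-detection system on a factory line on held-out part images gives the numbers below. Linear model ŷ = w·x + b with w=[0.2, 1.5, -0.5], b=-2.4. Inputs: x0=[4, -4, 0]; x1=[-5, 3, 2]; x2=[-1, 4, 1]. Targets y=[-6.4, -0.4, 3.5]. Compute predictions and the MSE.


ŷ0 = (0.2)·(4) + (1.5)·(-4) + (-0.5)·(0) - 2.4 = -7.6
ŷ1 = (0.2)·(-5) + (1.5)·(3) + (-0.5)·(2) - 2.4 = 0.1
ŷ2 = (0.2)·(-1) + (1.5)·(4) + (-0.5)·(1) - 2.4 = 2.9
errors² = [1.44, 0.25, 0.36]
MSE = 2.0500/3 = 0.6833

0.6833


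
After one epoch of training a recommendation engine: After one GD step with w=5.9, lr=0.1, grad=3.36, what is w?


w_new = w - α·∇
= 5.9 - 0.1·3.36
= 5.9 - 0.336
= 5.564

5.564


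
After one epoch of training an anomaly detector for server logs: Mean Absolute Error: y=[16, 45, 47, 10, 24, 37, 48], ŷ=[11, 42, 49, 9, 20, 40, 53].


Absolute errors: |16-11|=5, |45-42|=3, |47-49|=2, |10-9|=1, |24-20|=4, |37-40|=3, |48-53|=5
Sum = 23
MAE = 23/7 = 23/7

23/7


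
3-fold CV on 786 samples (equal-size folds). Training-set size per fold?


Fold size = 786/3 = 262
Training per fold = 786 - 262 = 524

524


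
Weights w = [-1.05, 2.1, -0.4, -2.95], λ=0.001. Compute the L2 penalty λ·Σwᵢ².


‖w‖₂² = (-1.05)² + (2.1)² + (-0.4)² + (-2.95)²
     = 1.1025 + 4.41 + 0.16 + 8.7025
     = 14.375
λ·‖w‖₂² = 0.001·14.375 = 0.014375

0.014375


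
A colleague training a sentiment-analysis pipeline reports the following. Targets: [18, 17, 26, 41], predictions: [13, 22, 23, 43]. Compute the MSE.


Squared errors: (18-13)²=25, (17-22)²=25, (26-23)²=9, (41-43)²=4
Sum = 63
MSE = 63/4 = 63/4

63/4


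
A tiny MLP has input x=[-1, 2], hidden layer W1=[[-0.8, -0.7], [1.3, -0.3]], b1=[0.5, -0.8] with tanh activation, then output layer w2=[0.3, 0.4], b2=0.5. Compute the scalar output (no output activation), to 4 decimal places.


z1[0] = (-0.8)·(-1) + (-0.7)·(2) + 0.5 = -0.1
z1[1] = (1.3)·(-1) + (-0.3)·(2) - 0.8 = -2.7
h = tanh(z1) = [-0.0997, -0.991]
output = (0.3)·(-0.0997) + (0.4)·(-0.991) + 0.5 = 0.0737

0.0737


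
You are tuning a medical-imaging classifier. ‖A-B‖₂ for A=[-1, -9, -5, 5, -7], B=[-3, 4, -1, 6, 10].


d = √((-1+ 3)² + (-9-4)² + (-5+ 1)² + (5-6)² + (-7-10)²)
  = √(4 + 169 + 16 + 1 + 289)
  = √479 = 21.8861

21.8861


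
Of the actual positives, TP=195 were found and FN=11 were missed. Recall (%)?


Recall = TP/(TP+FN)
= 195/(195+11)
= 195/206 = 94.66%

94.66%


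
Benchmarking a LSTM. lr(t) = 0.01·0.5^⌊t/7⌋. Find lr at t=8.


n_drops = ⌊8/7⌋ = 1
lr = 0.01·0.5^1 = 0.01·0.5 = 0.005

0.005


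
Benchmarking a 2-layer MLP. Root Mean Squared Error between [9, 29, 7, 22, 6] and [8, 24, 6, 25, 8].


MSE = 40/5 = 8
RMSE = √(40/5) = 2.8284

2.8284


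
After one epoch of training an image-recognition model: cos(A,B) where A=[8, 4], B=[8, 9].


A·B = 8·8 + 4·9 = 100
‖A‖ = √80 = 8.9443, ‖B‖ = √145 = 12.0416
cos = 100/(√80·√145) = 100/√11600 = 0.9285

0.9285


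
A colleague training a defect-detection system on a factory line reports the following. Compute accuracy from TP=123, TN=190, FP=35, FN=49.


Accuracy = (TP+TN)/(TP+TN+FP+FN)
= (123+190)/(397)
= 313/397 = 78.84%

78.84%


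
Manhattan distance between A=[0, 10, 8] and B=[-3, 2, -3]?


d = |0+ 3| + |10-2| + |8+ 3|
  = 3 + 8 + 11
  = 22

22


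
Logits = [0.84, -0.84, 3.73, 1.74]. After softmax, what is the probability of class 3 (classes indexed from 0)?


Exponentials: e^0.84=2.3164, e^-0.84=0.4317, e^3.73=41.6791, e^1.74=5.6973
Sum = 50.1245
Softmax = [0.0462, 0.0086, 0.8315, 0.1137]
p[3] = 5.6973/50.1245 = 0.1137

0.1137


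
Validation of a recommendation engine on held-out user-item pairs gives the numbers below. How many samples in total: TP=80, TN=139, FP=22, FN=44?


Total = TP + TN + FP + FN
= 80 + 139 + 22 + 44
= 285
(Predicted positive: 102, predicted negative: 183)

285
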